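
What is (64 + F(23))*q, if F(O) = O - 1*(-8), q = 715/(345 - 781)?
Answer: -67925/436 ≈ -155.79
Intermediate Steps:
q = -715/436 (q = 715/(-436) = 715*(-1/436) = -715/436 ≈ -1.6399)
F(O) = 8 + O (F(O) = O + 8 = 8 + O)
(64 + F(23))*q = (64 + (8 + 23))*(-715/436) = (64 + 31)*(-715/436) = 95*(-715/436) = -67925/436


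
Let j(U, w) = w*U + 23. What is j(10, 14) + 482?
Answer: 645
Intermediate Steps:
j(U, w) = 23 + U*w (j(U, w) = U*w + 23 = 23 + U*w)
j(10, 14) + 482 = (23 + 10*14) + 482 = (23 + 140) + 482 = 163 + 482 = 645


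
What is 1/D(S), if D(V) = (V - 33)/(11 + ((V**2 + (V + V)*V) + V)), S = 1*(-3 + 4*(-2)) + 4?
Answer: -151/40 ≈ -3.7750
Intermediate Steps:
S = -7 (S = 1*(-3 - 8) + 4 = 1*(-11) + 4 = -11 + 4 = -7)
D(V) = (-33 + V)/(11 + V + 3*V**2) (D(V) = (-33 + V)/(11 + ((V**2 + (2*V)*V) + V)) = (-33 + V)/(11 + ((V**2 + 2*V**2) + V)) = (-33 + V)/(11 + (3*V**2 + V)) = (-33 + V)/(11 + (V + 3*V**2)) = (-33 + V)/(11 + V + 3*V**2))
1/D(S) = 1/((-33 - 7)/(11 - 7 + 3*(-7)**2)) = 1/(-40/(11 - 7 + 3*49)) = 1/(-40/(11 - 7 + 147)) = 1/(-40/151) = -151/40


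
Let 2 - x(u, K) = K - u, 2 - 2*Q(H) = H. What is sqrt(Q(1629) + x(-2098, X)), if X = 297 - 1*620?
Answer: I*sqrt(10346)/2 ≈ 50.858*I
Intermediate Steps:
Q(H) = 1 - H/2
X = -323 (X = 297 - 620 = -323)
x(u, K) = 2 + u - K (x(u, K) = 2 - (K - u) = 2 + (u - K) = 2 + u - K)
sqrt(Q(1629) + x(-2098, X)) = sqrt((1 - 1/2*1629) + (2 - 2098 - 1*(-323))) = sqrt((1 - 1629/2) + (2 - 2098 + 323)) = sqrt(-1627/2 - 1773) = sqrt(-5173/2) = I*sqrt(10346)/2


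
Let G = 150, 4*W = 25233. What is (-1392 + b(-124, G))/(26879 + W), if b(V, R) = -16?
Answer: -5632/132749 ≈ -0.042426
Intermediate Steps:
W = 25233/4 (W = (1/4)*25233 = 25233/4 ≈ 6308.3)
(-1392 + b(-124, G))/(26879 + W) = (-1392 - 16)/(26879 + 25233/4) = -1408/132749/4 = -1408*4/132749 = -5632/132749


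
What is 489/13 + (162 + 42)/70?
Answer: 18441/455 ≈ 40.530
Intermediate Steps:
489/13 + (162 + 42)/70 = 489*(1/13) + 204*(1/70) = 489/13 + 102/35 = 18441/455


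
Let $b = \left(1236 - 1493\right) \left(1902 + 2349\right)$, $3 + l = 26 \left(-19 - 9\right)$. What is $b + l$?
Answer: $-1093238$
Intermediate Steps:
$l = -731$ ($l = -3 + 26 \left(-19 - 9\right) = -3 + 26 \left(-28\right) = -3 - 728 = -731$)
$b = -1092507$ ($b = \left(-257\right) 4251 = -1092507$)
$b + l = -1092507 - 731 = -1093238$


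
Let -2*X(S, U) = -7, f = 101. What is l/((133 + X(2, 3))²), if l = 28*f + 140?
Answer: 1696/10647 ≈ 0.15929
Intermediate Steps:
X(S, U) = 7/2 (X(S, U) = -½*(-7) = 7/2)
l = 2968 (l = 28*101 + 140 = 2828 + 140 = 2968)
l/((133 + X(2, 3))²) = 2968/((133 + 7/2)²) = 2968/((273/2)²) = 2968/(74529/4) = 2968*(4/74529) = 1696/10647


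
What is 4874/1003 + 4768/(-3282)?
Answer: 5607082/1645923 ≈ 3.4067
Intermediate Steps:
4874/1003 + 4768/(-3282) = 4874*(1/1003) + 4768*(-1/3282) = 4874/1003 - 2384/1641 = 5607082/1645923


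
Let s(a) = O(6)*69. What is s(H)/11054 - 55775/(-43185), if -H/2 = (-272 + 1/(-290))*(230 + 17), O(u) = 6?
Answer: 63441544/47736699 ≈ 1.3290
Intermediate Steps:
H = 19483607/145 (H = -2*(-272 + 1/(-290))*(230 + 17) = -2*(-272 - 1/290)*247 = -(-78881)*247/145 = -2*(-19483607/290) = 19483607/145 ≈ 1.3437e+5)
s(a) = 414 (s(a) = 6*69 = 414)
s(H)/11054 - 55775/(-43185) = 414/11054 - 55775/(-43185) = 414*(1/11054) - 55775*(-1/43185) = 207/5527 + 11155/8637 = 63441544/47736699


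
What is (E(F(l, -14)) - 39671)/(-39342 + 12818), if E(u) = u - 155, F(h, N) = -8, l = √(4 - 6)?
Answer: 19917/13262 ≈ 1.5018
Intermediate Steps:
l = I*√2 (l = √(-2) = I*√2 ≈ 1.4142*I)
E(u) = -155 + u
(E(F(l, -14)) - 39671)/(-39342 + 12818) = ((-155 - 8) - 39671)/(-39342 + 12818) = (-163 - 39671)/(-26524) = -39834*(-1/26524) = 19917/13262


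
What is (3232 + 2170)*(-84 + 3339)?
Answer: 17583510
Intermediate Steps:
(3232 + 2170)*(-84 + 3339) = 5402*3255 = 17583510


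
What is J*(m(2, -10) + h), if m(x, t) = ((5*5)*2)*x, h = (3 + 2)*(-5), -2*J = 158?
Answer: -5925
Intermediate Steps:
J = -79 (J = -½*158 = -79)
h = -25 (h = 5*(-5) = -25)
m(x, t) = 50*x (m(x, t) = (25*2)*x = 50*x)
J*(m(2, -10) + h) = -79*(50*2 - 25) = -79*(100 - 25) = -79*75 = -5925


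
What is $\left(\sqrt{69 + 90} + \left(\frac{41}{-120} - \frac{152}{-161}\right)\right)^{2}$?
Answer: $\frac{59484187921}{373262400} + \frac{11639 \sqrt{159}}{9660} \approx 174.56$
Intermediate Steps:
$\left(\sqrt{69 + 90} + \left(\frac{41}{-120} - \frac{152}{-161}\right)\right)^{2} = \left(\sqrt{159} + \left(41 \left(- \frac{1}{120}\right) - - \frac{152}{161}\right)\right)^{2} = \left(\sqrt{159} + \left(- \frac{41}{120} + \frac{152}{161}\right)\right)^{2} = \left(\sqrt{159} + \frac{11639}{19320}\right)^{2} = \left(\frac{11639}{19320} + \sqrt{159}\right)^{2}$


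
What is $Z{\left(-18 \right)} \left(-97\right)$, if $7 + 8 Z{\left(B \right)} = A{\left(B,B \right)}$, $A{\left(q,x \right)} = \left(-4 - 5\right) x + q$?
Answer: $- \frac{13289}{8} \approx -1661.1$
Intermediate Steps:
$A{\left(q,x \right)} = q - 9 x$ ($A{\left(q,x \right)} = \left(-4 - 5\right) x + q = - 9 x + q = q - 9 x$)
$Z{\left(B \right)} = - \frac{7}{8} - B$ ($Z{\left(B \right)} = - \frac{7}{8} + \frac{B - 9 B}{8} = - \frac{7}{8} + \frac{\left(-8\right) B}{8} = - \frac{7}{8} - B$)
$Z{\left(-18 \right)} \left(-97\right) = \left(- \frac{7}{8} - -18\right) \left(-97\right) = \left(- \frac{7}{8} + 18\right) \left(-97\right) = \frac{137}{8} \left(-97\right) = - \frac{13289}{8}$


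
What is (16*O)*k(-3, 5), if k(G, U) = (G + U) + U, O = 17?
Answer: 1904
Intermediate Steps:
k(G, U) = G + 2*U
(16*O)*k(-3, 5) = (16*17)*(-3 + 2*5) = 272*(-3 + 10) = 272*7 = 1904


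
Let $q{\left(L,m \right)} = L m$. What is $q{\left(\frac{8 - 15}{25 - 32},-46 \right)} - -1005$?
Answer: $959$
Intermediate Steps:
$q{\left(\frac{8 - 15}{25 - 32},-46 \right)} - -1005 = \frac{8 - 15}{25 - 32} \left(-46\right) - -1005 = - \frac{7}{-7} \left(-46\right) + 1005 = \left(-7\right) \left(- \frac{1}{7}\right) \left(-46\right) + 1005 = 1 \left(-46\right) + 1005 = -46 + 1005 = 959$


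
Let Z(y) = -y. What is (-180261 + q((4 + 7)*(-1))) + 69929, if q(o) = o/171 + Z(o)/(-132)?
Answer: -75467189/684 ≈ -1.1033e+5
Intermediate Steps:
q(o) = 101*o/7524 (q(o) = o/171 - o/(-132) = o*(1/171) - o*(-1/132) = o/171 + o/132 = 101*o/7524)
(-180261 + q((4 + 7)*(-1))) + 69929 = (-180261 + 101*((4 + 7)*(-1))/7524) + 69929 = (-180261 + 101*(11*(-1))/7524) + 69929 = (-180261 + (101/7524)*(-11)) + 69929 = (-180261 - 101/684) + 69929 = -123298625/684 + 69929 = -75467189/684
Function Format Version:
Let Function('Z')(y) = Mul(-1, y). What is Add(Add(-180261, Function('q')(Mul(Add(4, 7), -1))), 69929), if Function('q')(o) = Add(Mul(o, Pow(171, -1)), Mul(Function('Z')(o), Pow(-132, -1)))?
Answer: Rational(-75467189, 684) ≈ -1.1033e+5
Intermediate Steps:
Function('q')(o) = Mul(Rational(101, 7524), o) (Function('q')(o) = Add(Mul(o, Pow(171, -1)), Mul(Mul(-1, o), Pow(-132, -1))) = Add(Mul(o, Rational(1, 171)), Mul(Mul(-1, o), Rational(-1, 132))) = Add(Mul(Rational(1, 171), o), Mul(Rational(1, 132), o)) = Mul(Rational(101, 7524), o))
Add(Add(-180261, Function('q')(Mul(Add(4, 7), -1))), 69929) = Add(Add(-180261, Mul(Rational(101, 7524), Mul(Add(4, 7), -1))), 69929) = Add(Add(-180261, Mul(Rational(101, 7524), Mul(11, -1))), 69929) = Add(Add(-180261, Mul(Rational(101, 7524), -11)), 69929) = Add(Add(-180261, Rational(-101, 684)), 69929) = Add(Rational(-123298625, 684), 69929) = Rational(-75467189, 684)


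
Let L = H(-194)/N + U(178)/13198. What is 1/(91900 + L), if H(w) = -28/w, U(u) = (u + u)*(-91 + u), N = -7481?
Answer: 4788610543/440084546333616 ≈ 1.0881e-5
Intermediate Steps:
U(u) = 2*u*(-91 + u) (U(u) = (2*u)*(-91 + u) = 2*u*(-91 + u))
L = 11237431916/4788610543 (L = -28/(-194)/(-7481) + (2*178*(-91 + 178))/13198 = -28*(-1/194)*(-1/7481) + (2*178*87)*(1/13198) = (14/97)*(-1/7481) + 30972*(1/13198) = -14/725657 + 15486/6599 = 11237431916/4788610543 ≈ 2.3467)
1/(91900 + L) = 1/(91900 + 11237431916/4788610543) = 1/(440084546333616/4788610543) = 4788610543/440084546333616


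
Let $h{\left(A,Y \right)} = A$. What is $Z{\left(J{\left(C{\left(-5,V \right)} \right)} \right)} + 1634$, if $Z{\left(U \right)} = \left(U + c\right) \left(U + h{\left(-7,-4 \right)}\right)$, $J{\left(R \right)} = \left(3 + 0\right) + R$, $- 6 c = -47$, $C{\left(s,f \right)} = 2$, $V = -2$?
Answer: $\frac{4825}{3} \approx 1608.3$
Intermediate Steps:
$c = \frac{47}{6}$ ($c = \left(- \frac{1}{6}\right) \left(-47\right) = \frac{47}{6} \approx 7.8333$)
$J{\left(R \right)} = 3 + R$
$Z{\left(U \right)} = \left(-7 + U\right) \left(\frac{47}{6} + U\right)$ ($Z{\left(U \right)} = \left(U + \frac{47}{6}\right) \left(U - 7\right) = \left(\frac{47}{6} + U\right) \left(-7 + U\right) = \left(-7 + U\right) \left(\frac{47}{6} + U\right)$)
$Z{\left(J{\left(C{\left(-5,V \right)} \right)} \right)} + 1634 = \left(- \frac{329}{6} + \left(3 + 2\right)^{2} + \frac{5 \left(3 + 2\right)}{6}\right) + 1634 = \left(- \frac{329}{6} + 5^{2} + \frac{5}{6} \cdot 5\right) + 1634 = \left(- \frac{329}{6} + 25 + \frac{25}{6}\right) + 1634 = - \frac{77}{3} + 1634 = \frac{4825}{3}$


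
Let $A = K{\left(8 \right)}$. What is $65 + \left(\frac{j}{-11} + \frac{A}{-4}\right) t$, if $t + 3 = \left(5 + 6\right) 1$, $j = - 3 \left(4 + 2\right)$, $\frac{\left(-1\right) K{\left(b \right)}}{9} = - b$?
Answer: $- \frac{725}{11} \approx -65.909$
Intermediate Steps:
$K{\left(b \right)} = 9 b$ ($K{\left(b \right)} = - 9 \left(- b\right) = 9 b$)
$A = 72$ ($A = 9 \cdot 8 = 72$)
$j = -18$ ($j = \left(-3\right) 6 = -18$)
$t = 8$ ($t = -3 + \left(5 + 6\right) 1 = -3 + 11 \cdot 1 = -3 + 11 = 8$)
$65 + \left(\frac{j}{-11} + \frac{A}{-4}\right) t = 65 + \left(- \frac{18}{-11} + \frac{72}{-4}\right) 8 = 65 + \left(\left(-18\right) \left(- \frac{1}{11}\right) + 72 \left(- \frac{1}{4}\right)\right) 8 = 65 + \left(\frac{18}{11} - 18\right) 8 = 65 - \frac{1440}{11} = - \frac{725}{11}$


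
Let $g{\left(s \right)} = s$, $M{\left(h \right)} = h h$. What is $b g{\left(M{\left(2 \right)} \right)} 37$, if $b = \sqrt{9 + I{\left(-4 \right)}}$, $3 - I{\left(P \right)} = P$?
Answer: $592$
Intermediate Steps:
$I{\left(P \right)} = 3 - P$
$M{\left(h \right)} = h^{2}$
$b = 4$ ($b = \sqrt{9 + \left(3 - -4\right)} = \sqrt{9 + \left(3 + 4\right)} = \sqrt{9 + 7} = \sqrt{16} = 4$)
$b g{\left(M{\left(2 \right)} \right)} 37 = 4 \cdot 2^{2} \cdot 37 = 4 \cdot 4 \cdot 37 = 16 \cdot 37 = 592$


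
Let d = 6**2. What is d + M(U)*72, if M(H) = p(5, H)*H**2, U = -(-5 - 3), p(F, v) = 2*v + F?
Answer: 96804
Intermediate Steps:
d = 36
p(F, v) = F + 2*v
U = 8 (U = -1*(-8) = 8)
M(H) = H**2*(5 + 2*H) (M(H) = (5 + 2*H)*H**2 = H**2*(5 + 2*H))
d + M(U)*72 = 36 + (8**2*(5 + 2*8))*72 = 36 + (64*(5 + 16))*72 = 36 + (64*21)*72 = 36 + 1344*72 = 36 + 96768 = 96804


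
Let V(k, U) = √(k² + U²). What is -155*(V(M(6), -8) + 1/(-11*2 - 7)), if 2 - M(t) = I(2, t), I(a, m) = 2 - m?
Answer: -44795/29 ≈ -1544.7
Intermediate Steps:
M(t) = t (M(t) = 2 - (2 - t) = 2 + (-2 + t) = t)
V(k, U) = √(U² + k²)
-155*(V(M(6), -8) + 1/(-11*2 - 7)) = -155*(√((-8)² + 6²) + 1/(-11*2 - 7)) = -155*(√(64 + 36) + 1/(-22 - 7)) = -155*(√100 + 1/(-29)) = -155*(10 - 1/29) = -155*289/29 = -44795/29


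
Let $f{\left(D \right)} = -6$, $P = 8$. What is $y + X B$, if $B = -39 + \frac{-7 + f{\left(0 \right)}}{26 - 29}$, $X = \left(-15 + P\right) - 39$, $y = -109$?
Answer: $\frac{4457}{3} \approx 1485.7$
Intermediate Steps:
$X = -46$ ($X = \left(-15 + 8\right) - 39 = -7 - 39 = -46$)
$B = - \frac{104}{3}$ ($B = -39 + \frac{-7 - 6}{26 - 29} = -39 - \frac{13}{-3} = -39 - - \frac{13}{3} = -39 + \frac{13}{3} = - \frac{104}{3} \approx -34.667$)
$y + X B = -109 - - \frac{4784}{3} = -109 + \frac{4784}{3} = \frac{4457}{3}$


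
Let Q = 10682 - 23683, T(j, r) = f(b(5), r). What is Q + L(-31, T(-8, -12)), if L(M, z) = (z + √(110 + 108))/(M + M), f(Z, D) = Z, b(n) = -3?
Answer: -806059/62 - √218/62 ≈ -13001.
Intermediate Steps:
T(j, r) = -3
L(M, z) = (z + √218)/(2*M) (L(M, z) = (z + √218)/((2*M)) = (z + √218)*(1/(2*M)) = (z + √218)/(2*M))
Q = -13001
Q + L(-31, T(-8, -12)) = -13001 + (½)*(-3 + √218)/(-31) = -13001 + (½)*(-1/31)*(-3 + √218) = -13001 + (3/62 - √218/62) = -806059/62 - √218/62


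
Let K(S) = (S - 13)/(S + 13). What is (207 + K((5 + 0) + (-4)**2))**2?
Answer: 12411529/289 ≈ 42946.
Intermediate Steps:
K(S) = (-13 + S)/(13 + S)
(207 + K((5 + 0) + (-4)**2))**2 = (207 + (-13 + ((5 + 0) + (-4)**2))/(13 + ((5 + 0) + (-4)**2)))**2 = (207 + (-13 + (5 + 16))/(13 + (5 + 16)))**2 = (207 + (-13 + 21)/(13 + 21))**2 = (207 + 8/34)**2 = (207 + (1/34)*8)**2 = (207 + 4/17)**2 = (3523/17)**2 = 12411529/289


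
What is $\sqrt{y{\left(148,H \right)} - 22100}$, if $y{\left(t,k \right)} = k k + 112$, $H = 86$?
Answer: $16 i \sqrt{57} \approx 120.8 i$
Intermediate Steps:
$y{\left(t,k \right)} = 112 + k^{2}$ ($y{\left(t,k \right)} = k^{2} + 112 = 112 + k^{2}$)
$\sqrt{y{\left(148,H \right)} - 22100} = \sqrt{\left(112 + 86^{2}\right) - 22100} = \sqrt{\left(112 + 7396\right) - 22100} = \sqrt{7508 - 22100} = \sqrt{-14592} = 16 i \sqrt{57}$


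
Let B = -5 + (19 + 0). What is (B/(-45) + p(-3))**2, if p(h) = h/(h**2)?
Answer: 841/2025 ≈ 0.41531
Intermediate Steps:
B = 14 (B = -5 + 19 = 14)
p(h) = 1/h (p(h) = h/h**2 = 1/h)
(B/(-45) + p(-3))**2 = (14/(-45) + 1/(-3))**2 = (14*(-1/45) - 1/3)**2 = (-14/45 - 1/3)**2 = (-29/45)**2 = 841/2025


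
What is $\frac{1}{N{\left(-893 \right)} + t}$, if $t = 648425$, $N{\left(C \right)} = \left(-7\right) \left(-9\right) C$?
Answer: $\frac{1}{592166} \approx 1.6887 \cdot 10^{-6}$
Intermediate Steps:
$N{\left(C \right)} = 63 C$
$\frac{1}{N{\left(-893 \right)} + t} = \frac{1}{63 \left(-893\right) + 648425} = \frac{1}{-56259 + 648425} = \frac{1}{592166}$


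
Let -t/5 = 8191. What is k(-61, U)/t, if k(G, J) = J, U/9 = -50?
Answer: 90/8191 ≈ 0.010988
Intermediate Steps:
t = -40955 (t = -5*8191 = -40955)
U = -450 (U = 9*(-50) = -450)
k(-61, U)/t = -450/(-40955) = -450*(-1/40955) = 90/8191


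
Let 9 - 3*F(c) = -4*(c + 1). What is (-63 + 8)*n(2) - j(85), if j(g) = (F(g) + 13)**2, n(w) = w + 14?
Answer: -161584/9 ≈ -17954.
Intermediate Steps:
n(w) = 14 + w
F(c) = 13/3 + 4*c/3 (F(c) = 3 - (-4)*(c + 1)/3 = 3 - (-4)*(1 + c)/3 = 3 - (-4 - 4*c)/3 = 3 + (4/3 + 4*c/3) = 13/3 + 4*c/3)
j(g) = (52/3 + 4*g/3)**2 (j(g) = ((13/3 + 4*g/3) + 13)**2 = (52/3 + 4*g/3)**2)
(-63 + 8)*n(2) - j(85) = (-63 + 8)*(14 + 2) - 16*(13 + 85)**2/9 = -55*16 - 16*98**2/9 = -880 - 16*9604/9 = -880 - 1*153664/9 = -880 - 153664/9 = -161584/9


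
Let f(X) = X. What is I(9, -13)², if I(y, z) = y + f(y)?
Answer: 324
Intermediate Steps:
I(y, z) = 2*y (I(y, z) = y + y = 2*y)
I(9, -13)² = (2*9)² = 18² = 324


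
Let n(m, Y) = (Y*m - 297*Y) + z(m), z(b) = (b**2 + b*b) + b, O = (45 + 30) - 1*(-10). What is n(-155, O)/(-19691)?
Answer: -9475/19691 ≈ -0.48118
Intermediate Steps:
O = 85 (O = 75 + 10 = 85)
z(b) = b + 2*b**2 (z(b) = (b**2 + b**2) + b = 2*b**2 + b = b + 2*b**2)
n(m, Y) = -297*Y + Y*m + m*(1 + 2*m) (n(m, Y) = (Y*m - 297*Y) + m*(1 + 2*m) = (-297*Y + Y*m) + m*(1 + 2*m) = -297*Y + Y*m + m*(1 + 2*m))
n(-155, O)/(-19691) = (-297*85 + 85*(-155) - 155*(1 + 2*(-155)))/(-19691) = (-25245 - 13175 - 155*(1 - 310))*(-1/19691) = (-25245 - 13175 - 155*(-309))*(-1/19691) = (-25245 - 13175 + 47895)*(-1/19691) = 9475*(-1/19691) = -9475/19691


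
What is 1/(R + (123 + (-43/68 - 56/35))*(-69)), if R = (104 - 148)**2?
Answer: -340/2174969 ≈ -0.00015632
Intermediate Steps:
R = 1936 (R = (-44)**2 = 1936)
1/(R + (123 + (-43/68 - 56/35))*(-69)) = 1/(1936 + (123 + (-43/68 - 56/35))*(-69)) = 1/(1936 + (123 + (-43*1/68 - 56*1/35))*(-69)) = 1/(1936 + (123 + (-43/68 - 8/5))*(-69)) = 1/(1936 + (123 - 759/340)*(-69)) = 1/(1936 + (41061/340)*(-69)) = 1/(1936 - 2833209/340) = 1/(-2174969/340) = -340/2174969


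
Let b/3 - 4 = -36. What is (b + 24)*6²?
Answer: -2592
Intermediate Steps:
b = -96 (b = 12 + 3*(-36) = 12 - 108 = -96)
(b + 24)*6² = (-96 + 24)*6² = -72*36 = -2592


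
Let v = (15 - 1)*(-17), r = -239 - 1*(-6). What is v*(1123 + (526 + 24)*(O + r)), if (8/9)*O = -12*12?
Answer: 51438226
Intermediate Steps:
r = -233 (r = -239 + 6 = -233)
O = -162 (O = 9*(-12*12)/8 = (9/8)*(-144) = -162)
v = -238 (v = 14*(-17) = -238)
v*(1123 + (526 + 24)*(O + r)) = -238*(1123 + (526 + 24)*(-162 - 233)) = -238*(1123 + 550*(-395)) = -238*(1123 - 217250) = -238*(-216127) = 51438226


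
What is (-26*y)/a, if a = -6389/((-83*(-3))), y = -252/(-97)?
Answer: 1631448/619733 ≈ 2.6325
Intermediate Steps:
y = 252/97 (y = -252*(-1/97) = 252/97 ≈ 2.5979)
a = -6389/249 ≈ -25.659
(-26*y)/a = (-26*252/97)/(-6389/249) = -6552/97*(-249/6389) = 1631448/619733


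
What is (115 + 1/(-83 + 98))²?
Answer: 2979076/225 ≈ 13240.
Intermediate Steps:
(115 + 1/(-83 + 98))² = (115 + 1/15)² = (1726/15)² = 2979076/225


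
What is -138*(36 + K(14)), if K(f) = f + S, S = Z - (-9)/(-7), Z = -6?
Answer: -41262/7 ≈ -5894.6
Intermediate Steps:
S = -51/7 (S = -6 - (-9)/(-7) = -6 - (-9)*(-1)/7 = -6 - 1*9/7 = -6 - 9/7 = -51/7 ≈ -7.2857)
K(f) = -51/7 + f (K(f) = f - 51/7 = -51/7 + f)
-138*(36 + K(14)) = -138*(36 + (-51/7 + 14)) = -138*(36 + 47/7) = -138*299/7 = -41262/7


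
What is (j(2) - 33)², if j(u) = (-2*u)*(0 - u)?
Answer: 625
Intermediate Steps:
j(u) = 2*u² (j(u) = (-2*u)*(-u) = 2*u²)
(j(2) - 33)² = (2*2² - 33)² = (2*4 - 33)² = (8 - 33)² = (-25)² = 625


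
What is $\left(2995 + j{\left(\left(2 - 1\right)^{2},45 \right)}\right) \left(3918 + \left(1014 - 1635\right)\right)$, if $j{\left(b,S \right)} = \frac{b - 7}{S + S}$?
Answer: $\frac{49371476}{5} \approx 9.8743 \cdot 10^{6}$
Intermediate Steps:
$j{\left(b,S \right)} = \frac{-7 + b}{2 S}$
$\left(2995 + j{\left(\left(2 - 1\right)^{2},45 \right)}\right) \left(3918 + \left(1014 - 1635\right)\right) = \left(2995 + \frac{-7 + \left(2 - 1\right)^{2}}{2 \cdot 45}\right) \left(3918 + \left(1014 - 1635\right)\right) = \left(2995 + \frac{1}{2} \cdot \frac{1}{45} \left(-7 + 1^{2}\right)\right) \left(3918 + \left(1014 - 1635\right)\right) = \left(2995 + \frac{1}{2} \cdot \frac{1}{45} \left(-7 + 1\right)\right) \left(3918 - 621\right) = \left(2995 + \frac{1}{2} \cdot \frac{1}{45} \left(-6\right)\right) 3297 = \left(2995 - \frac{1}{15}\right) 3297 = \frac{44924}{15} \cdot 3297 = \frac{49371476}{5}$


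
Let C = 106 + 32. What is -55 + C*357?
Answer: 49211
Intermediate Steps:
C = 138
-55 + C*357 = -55 + 138*357 = -55 + 49266 = 49211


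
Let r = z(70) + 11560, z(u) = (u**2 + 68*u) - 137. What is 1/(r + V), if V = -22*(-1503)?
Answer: 1/54149 ≈ 1.8468e-5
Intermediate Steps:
z(u) = -137 + u**2 + 68*u
r = 21083 (r = (-137 + 70**2 + 68*70) + 11560 = (-137 + 4900 + 4760) + 11560 = 9523 + 11560 = 21083)
V = 33066
1/(r + V) = 1/(21083 + 33066) = 1/54149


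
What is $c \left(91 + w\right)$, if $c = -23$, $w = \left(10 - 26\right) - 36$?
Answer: $-897$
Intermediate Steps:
$w = -52$ ($w = -16 - 36 = -52$)
$c \left(91 + w\right) = - 23 \left(91 - 52\right) = \left(-23\right) 39 = -897$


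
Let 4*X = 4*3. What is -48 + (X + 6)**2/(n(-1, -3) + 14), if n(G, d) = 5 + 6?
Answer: -1119/25 ≈ -44.760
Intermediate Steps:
n(G, d) = 11
X = 3 (X = (4*3)/4 = (1/4)*12 = 3)
-48 + (X + 6)**2/(n(-1, -3) + 14) = -48 + (3 + 6)**2/(11 + 14) = -48 + 9**2/25 = -48 + (1/25)*81 = -48 + 81/25 = -1119/25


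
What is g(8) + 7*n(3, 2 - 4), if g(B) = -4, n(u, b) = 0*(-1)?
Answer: -4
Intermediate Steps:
n(u, b) = 0
g(8) + 7*n(3, 2 - 4) = -4 + 7*0 = -4 + 0 = -4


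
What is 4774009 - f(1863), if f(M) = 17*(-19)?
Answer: 4774332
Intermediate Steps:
f(M) = -323
4774009 - f(1863) = 4774009 - 1*(-323) = 4774009 + 323 = 4774332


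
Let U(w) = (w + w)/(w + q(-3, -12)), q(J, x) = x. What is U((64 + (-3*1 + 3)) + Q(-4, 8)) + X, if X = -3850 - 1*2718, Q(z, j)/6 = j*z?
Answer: -229816/35 ≈ -6566.2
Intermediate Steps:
Q(z, j) = 6*j*z (Q(z, j) = 6*(j*z) = 6*j*z)
X = -6568 (X = -3850 - 2718 = -6568)
U(w) = 2*w/(-12 + w) (U(w) = (w + w)/(w - 12) = (2*w)/(-12 + w) = 2*w/(-12 + w))
U((64 + (-3*1 + 3)) + Q(-4, 8)) + X = 2*((64 + (-3*1 + 3)) + 6*8*(-4))/(-12 + ((64 + (-3*1 + 3)) + 6*8*(-4))) - 6568 = 2*((64 + (-3 + 3)) - 192)/(-12 + ((64 + (-3 + 3)) - 192)) - 6568 = 2*((64 + 0) - 192)/(-12 + ((64 + 0) - 192)) - 6568 = 2*(64 - 192)/(-12 + (64 - 192)) - 6568 = 2*(-128)/(-12 - 128) - 6568 = 2*(-128)/(-140) - 6568 = 2*(-128)*(-1/140) - 6568 = 64/35 - 6568 = -229816/35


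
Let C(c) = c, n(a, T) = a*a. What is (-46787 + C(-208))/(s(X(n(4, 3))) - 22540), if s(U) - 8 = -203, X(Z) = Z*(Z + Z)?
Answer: 9399/4547 ≈ 2.0671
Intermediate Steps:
n(a, T) = a²
X(Z) = 2*Z² (X(Z) = Z*(2*Z) = 2*Z²)
s(U) = -195 (s(U) = 8 - 203 = -195)
(-46787 + C(-208))/(s(X(n(4, 3))) - 22540) = (-46787 - 208)/(-195 - 22540) = -46995/(-22735) = -46995*(-1/22735) = 9399/4547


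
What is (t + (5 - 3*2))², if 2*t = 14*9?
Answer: 3844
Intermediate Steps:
t = 63 (t = (14*9)/2 = (½)*126 = 63)
(t + (5 - 3*2))² = (63 + (5 - 3*2))² = (63 + (5 - 6))² = (63 - 1)² = 62² = 3844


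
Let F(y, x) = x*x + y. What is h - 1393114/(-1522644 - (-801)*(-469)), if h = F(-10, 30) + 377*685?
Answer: 491920732369/1898313 ≈ 2.5914e+5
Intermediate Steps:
F(y, x) = y + x² (F(y, x) = x² + y = y + x²)
h = 259135 (h = (-10 + 30²) + 377*685 = (-10 + 900) + 258245 = 890 + 258245 = 259135)
h - 1393114/(-1522644 - (-801)*(-469)) = 259135 - 1393114/(-1522644 - (-801)*(-469)) = 259135 - 1393114/(-1522644 - 1*375669) = 259135 - 1393114/(-1522644 - 375669) = 259135 - 1393114/(-1898313) = 259135 - 1393114*(-1)/1898313 = 259135 - 1*(-1393114/1898313) = 259135 + 1393114/1898313 = 491920732369/1898313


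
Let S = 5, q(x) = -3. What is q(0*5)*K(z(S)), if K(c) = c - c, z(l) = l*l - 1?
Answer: 0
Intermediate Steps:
z(l) = -1 + l**2 (z(l) = l**2 - 1 = -1 + l**2)
K(c) = 0
q(0*5)*K(z(S)) = -3*0 = 0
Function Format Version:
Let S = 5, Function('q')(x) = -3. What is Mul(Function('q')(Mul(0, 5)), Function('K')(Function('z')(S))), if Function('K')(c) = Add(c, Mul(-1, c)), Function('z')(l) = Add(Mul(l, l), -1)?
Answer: 0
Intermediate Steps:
Function('z')(l) = Add(-1, Pow(l, 2)) (Function('z')(l) = Add(Pow(l, 2), -1) = Add(-1, Pow(l, 2)))
Function('K')(c) = 0
Mul(Function('q')(Mul(0, 5)), Function('K')(Function('z')(S))) = Mul(-3, 0) = 0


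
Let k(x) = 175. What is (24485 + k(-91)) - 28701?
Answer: -4041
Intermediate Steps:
(24485 + k(-91)) - 28701 = (24485 + 175) - 28701 = 24660 - 28701 = -4041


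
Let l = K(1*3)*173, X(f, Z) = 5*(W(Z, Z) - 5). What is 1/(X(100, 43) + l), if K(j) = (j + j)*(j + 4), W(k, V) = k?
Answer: 1/7456 ≈ 0.00013412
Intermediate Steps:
X(f, Z) = -25 + 5*Z (X(f, Z) = 5*(Z - 5) = 5*(-5 + Z) = -25 + 5*Z)
K(j) = 2*j*(4 + j) (K(j) = (2*j)*(4 + j) = 2*j*(4 + j))
l = 7266 (l = (2*(1*3)*(4 + 1*3))*173 = (2*3*(4 + 3))*173 = (2*3*7)*173 = 42*173 = 7266)
1/(X(100, 43) + l) = 1/((-25 + 5*43) + 7266) = 1/((-25 + 215) + 7266) = 1/(190 + 7266) = 1/7456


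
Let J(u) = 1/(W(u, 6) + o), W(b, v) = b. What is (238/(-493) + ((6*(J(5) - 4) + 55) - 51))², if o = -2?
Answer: 287296/841 ≈ 341.61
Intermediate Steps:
J(u) = 1/(-2 + u) (J(u) = 1/(u - 2) = 1/(-2 + u))
(238/(-493) + ((6*(J(5) - 4) + 55) - 51))² = (238/(-493) + ((6*(1/(-2 + 5) - 4) + 55) - 51))² = (238*(-1/493) + ((6*(1/3 - 4) + 55) - 51))² = (-14/29 + ((6*(⅓ - 4) + 55) - 51))² = (-14/29 + ((6*(-11/3) + 55) - 51))² = (-14/29 + ((-22 + 55) - 51))² = (-14/29 + (33 - 51))² = (-14/29 - 18)² = (-536/29)² = 287296/841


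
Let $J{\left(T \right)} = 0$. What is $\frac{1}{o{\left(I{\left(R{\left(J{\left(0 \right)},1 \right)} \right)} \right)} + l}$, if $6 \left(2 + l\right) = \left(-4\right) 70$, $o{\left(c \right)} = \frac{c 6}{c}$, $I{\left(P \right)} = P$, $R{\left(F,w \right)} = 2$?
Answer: $- \frac{3}{128} \approx -0.023438$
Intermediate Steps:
$o{\left(c \right)} = 6$ ($o{\left(c \right)} = \frac{6 c}{c} = 6$)
$l = - \frac{146}{3}$ ($l = -2 + \frac{\left(-4\right) 70}{6} = -2 + \frac{1}{6} \left(-280\right) = -2 - \frac{140}{3} = - \frac{146}{3} \approx -48.667$)
$\frac{1}{o{\left(I{\left(R{\left(J{\left(0 \right)},1 \right)} \right)} \right)} + l} = \frac{1}{6 - \frac{146}{3}} = \frac{1}{- \frac{128}{3}} = - \frac{3}{128}$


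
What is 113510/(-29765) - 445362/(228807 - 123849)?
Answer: -838999417/104135829 ≈ -8.0568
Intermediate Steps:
113510/(-29765) - 445362/(228807 - 123849) = 113510*(-1/29765) - 445362/104958 = -22702/5953 - 445362*1/104958 = -22702/5953 - 74227/17493 = -838999417/104135829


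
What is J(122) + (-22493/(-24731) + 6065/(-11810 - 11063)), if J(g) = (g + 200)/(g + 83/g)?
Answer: 27677170228450/8466415263621 ≈ 3.2691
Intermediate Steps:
J(g) = (200 + g)/(g + 83/g)
J(122) + (-22493/(-24731) + 6065/(-11810 - 11063)) = 122*(200 + 122)/(83 + 122**2) + (-22493/(-24731) + 6065/(-11810 - 11063)) = 122*322/(83 + 14884) + (-22493*(-1/24731) + 6065/(-22873)) = 122*322/14967 + (22493/24731 + 6065*(-1/22873)) = 122*(1/14967)*322 + (22493/24731 - 6065/22873) = 39284/14967 + 364488874/565672163 = 27677170228450/8466415263621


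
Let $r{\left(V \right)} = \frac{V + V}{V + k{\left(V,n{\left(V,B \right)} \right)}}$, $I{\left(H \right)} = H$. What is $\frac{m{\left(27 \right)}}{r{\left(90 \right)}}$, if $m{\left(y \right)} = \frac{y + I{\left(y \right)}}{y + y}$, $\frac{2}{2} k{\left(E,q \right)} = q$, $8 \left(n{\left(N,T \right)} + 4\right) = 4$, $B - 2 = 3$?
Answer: $\frac{173}{360} \approx 0.48056$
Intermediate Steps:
$B = 5$ ($B = 2 + 3 = 5$)
$n{\left(N,T \right)} = - \frac{7}{2}$ ($n{\left(N,T \right)} = -4 + \frac{1}{8} \cdot 4 = -4 + \frac{1}{2} = - \frac{7}{2}$)
$k{\left(E,q \right)} = q$
$r{\left(V \right)} = \frac{2 V}{- \frac{7}{2} + V}$ ($r{\left(V \right)} = \frac{V + V}{V - \frac{7}{2}} = \frac{2 V}{- \frac{7}{2} + V}$)
$m{\left(y \right)} = 1$ ($m{\left(y \right)} = \frac{y + y}{y + y} = \frac{2 y}{2 y} = 2 y \frac{1}{2 y} = 1$)
$\frac{m{\left(27 \right)}}{r{\left(90 \right)}} = 1 \frac{1}{4 \cdot 90 \frac{1}{-7 + 2 \cdot 90}} = 1 \frac{1}{4 \cdot 90 \frac{1}{-7 + 180}} = 1 \frac{1}{4 \cdot 90 \cdot \frac{1}{173}} = 1 \frac{1}{\frac{360}{173}} = 1 \cdot \frac{173}{360} = \frac{173}{360}$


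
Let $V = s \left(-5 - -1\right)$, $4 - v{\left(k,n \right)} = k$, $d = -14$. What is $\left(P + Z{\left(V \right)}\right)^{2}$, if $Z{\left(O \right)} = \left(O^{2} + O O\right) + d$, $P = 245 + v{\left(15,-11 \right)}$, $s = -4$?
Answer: $535824$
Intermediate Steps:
$v{\left(k,n \right)} = 4 - k$
$P = 234$ ($P = 245 + \left(4 - 15\right) = 245 - 11 = 234$)
$V = 16$ ($V = - 4 \left(-5 - -1\right) = - 4 \left(-5 + 1\right) = \left(-4\right) \left(-4\right) = 16$)
$Z{\left(O \right)} = -14 + 2 O^{2}$ ($Z{\left(O \right)} = \left(O^{2} + O O\right) - 14 = \left(O^{2} + O^{2}\right) - 14 = 2 O^{2} - 14 = -14 + 2 O^{2}$)
$\left(P + Z{\left(V \right)}\right)^{2} = \left(234 - \left(14 - 2 \cdot 16^{2}\right)\right)^{2} = \left(234 + \left(-14 + 2 \cdot 256\right)\right)^{2} = \left(234 + \left(-14 + 512\right)\right)^{2} = \left(234 + 498\right)^{2} = 732^{2} = 535824$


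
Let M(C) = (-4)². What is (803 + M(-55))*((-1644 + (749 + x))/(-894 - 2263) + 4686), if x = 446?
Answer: 1730915667/451 ≈ 3.8380e+6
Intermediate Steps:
M(C) = 16
(803 + M(-55))*((-1644 + (749 + x))/(-894 - 2263) + 4686) = (803 + 16)*((-1644 + (749 + 446))/(-894 - 2263) + 4686) = 819*((-1644 + 1195)/(-3157) + 4686) = 819*(-449*(-1/3157) + 4686) = 819*(449/3157 + 4686) = 819*(14794151/3157) = 1730915667/451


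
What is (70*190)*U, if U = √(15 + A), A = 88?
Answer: 13300*√103 ≈ 1.3498e+5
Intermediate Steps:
U = √103 (U = √(15 + 88) = √103 ≈ 10.149)
(70*190)*U = (70*190)*√103 = 13300*√103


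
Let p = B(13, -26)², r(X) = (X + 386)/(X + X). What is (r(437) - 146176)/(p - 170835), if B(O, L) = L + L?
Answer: 127757001/146946494 ≈ 0.86941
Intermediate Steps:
B(O, L) = 2*L
r(X) = (386 + X)/(2*X) (r(X) = (386 + X)/((2*X)) = (386 + X)*(1/(2*X)) = (386 + X)/(2*X))
p = 2704 (p = (2*(-26))² = (-52)² = 2704)
(r(437) - 146176)/(p - 170835) = ((½)*(386 + 437)/437 - 146176)/(2704 - 170835) = ((½)*(1/437)*823 - 146176)/(-168131) = (823/874 - 146176)*(-1/168131) = -127757001/874*(-1/168131) = 127757001/146946494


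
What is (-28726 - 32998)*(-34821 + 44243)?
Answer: -581563528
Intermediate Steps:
(-28726 - 32998)*(-34821 + 44243) = -61724*9422 = -581563528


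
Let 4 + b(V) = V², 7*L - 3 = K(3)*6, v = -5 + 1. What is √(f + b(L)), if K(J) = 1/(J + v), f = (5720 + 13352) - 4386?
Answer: √719427/7 ≈ 121.17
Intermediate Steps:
v = -4
f = 14686 (f = 19072 - 4386 = 14686)
K(J) = 1/(-4 + J) (K(J) = 1/(J - 4) = 1/(-4 + J))
L = -3/7 (L = 3/7 + (6/(-4 + 3))/7 = 3/7 + (6/(-1))/7 = 3/7 + (-1*6)/7 = 3/7 + (⅐)*(-6) = 3/7 - 6/7 = -3/7 ≈ -0.42857)
b(V) = -4 + V²
√(f + b(L)) = √(14686 + (-4 + (-3/7)²)) = √(14686 + (-4 + 9/49)) = √(14686 - 187/49) = √(719427/49) = √719427/7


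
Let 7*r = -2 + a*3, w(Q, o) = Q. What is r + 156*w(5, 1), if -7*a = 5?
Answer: 38191/49 ≈ 779.41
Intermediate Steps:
a = -5/7 (a = -1/7*5 = -5/7 ≈ -0.71429)
r = -29/49 (r = (-2 - 5/7*3)/7 = (-2 - 15/7)/7 = (1/7)*(-29/7) = -29/49 ≈ -0.59184)
r + 156*w(5, 1) = -29/49 + 156*5 = -29/49 + 780 = 38191/49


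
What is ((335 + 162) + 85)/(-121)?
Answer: -582/121 ≈ -4.8099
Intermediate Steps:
((335 + 162) + 85)/(-121) = (497 + 85)*(-1/121) = 582*(-1/121) = -582/121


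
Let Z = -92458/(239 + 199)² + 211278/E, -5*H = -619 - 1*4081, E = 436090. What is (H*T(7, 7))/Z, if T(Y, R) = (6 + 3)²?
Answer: 1592491892988600/53101853 ≈ 2.9989e+7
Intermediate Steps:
T(Y, R) = 81 (T(Y, R) = 9² = 81)
H = 940 (H = -(-619 - 1*4081)/5 = -(-619 - 4081)/5 = -⅕*(-4700) = 940)
Z = 53101853/20915312490 (Z = -92458/(239 + 199)² + 211278/436090 = -92458/(438²) + 211278*(1/436090) = -92458/191844 + 105639/218045 = -92458*1/191844 + 105639/218045 = -46229/95922 + 105639/218045 = 53101853/20915312490 ≈ 0.0025389)
(H*T(7, 7))/Z = (940*81)/(53101853/20915312490) = 76140*(20915312490/53101853) = 1592491892988600/53101853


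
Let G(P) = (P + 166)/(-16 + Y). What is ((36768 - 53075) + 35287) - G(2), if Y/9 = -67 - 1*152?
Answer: 37713428/1987 ≈ 18980.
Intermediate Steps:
Y = -1971 (Y = 9*(-67 - 1*152) = 9*(-67 - 152) = 9*(-219) = -1971)
G(P) = -166/1987 - P/1987 (G(P) = (P + 166)/(-16 - 1971) = (166 + P)/(-1987) = (166 + P)*(-1/1987) = -166/1987 - P/1987)
((36768 - 53075) + 35287) - G(2) = ((36768 - 53075) + 35287) - (-166/1987 - 1/1987*2) = (-16307 + 35287) - (-166/1987 - 2/1987) = 18980 - 1*(-168/1987) = 18980 + 168/1987 = 37713428/1987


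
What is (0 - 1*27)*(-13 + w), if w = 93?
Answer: -2160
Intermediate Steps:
(0 - 1*27)*(-13 + w) = (0 - 1*27)*(-13 + 93) = (0 - 27)*80 = -27*80 = -2160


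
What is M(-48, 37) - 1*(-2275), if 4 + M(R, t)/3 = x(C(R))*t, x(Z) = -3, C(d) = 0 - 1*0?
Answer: 1930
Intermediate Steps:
C(d) = 0 (C(d) = 0 + 0 = 0)
M(R, t) = -12 - 9*t (M(R, t) = -12 + 3*(-3*t) = -12 - 9*t)
M(-48, 37) - 1*(-2275) = (-12 - 9*37) - 1*(-2275) = (-12 - 333) + 2275 = -345 + 2275 = 1930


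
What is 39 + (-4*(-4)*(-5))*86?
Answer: -6841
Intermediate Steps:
39 + (-4*(-4)*(-5))*86 = 39 + (16*(-5))*86 = 39 - 80*86 = 39 - 6880 = -6841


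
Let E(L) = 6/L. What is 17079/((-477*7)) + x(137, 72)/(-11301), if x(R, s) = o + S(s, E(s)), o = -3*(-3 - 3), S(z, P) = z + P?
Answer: -257747423/50312052 ≈ -5.1230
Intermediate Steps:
S(z, P) = P + z
o = 18 (o = -3*(-6) = 18)
x(R, s) = 18 + s + 6/s (x(R, s) = 18 + (6/s + s) = 18 + (s + 6/s) = 18 + s + 6/s)
17079/((-477*7)) + x(137, 72)/(-11301) = 17079/((-477*7)) + (18 + 72 + 6/72)/(-11301) = 17079/(-3339) + (18 + 72 + 6*(1/72))*(-1/11301) = 17079*(-1/3339) + (18 + 72 + 1/12)*(-1/11301) = -5693/1113 + (1081/12)*(-1/11301) = -5693/1113 - 1081/135612 = -257747423/50312052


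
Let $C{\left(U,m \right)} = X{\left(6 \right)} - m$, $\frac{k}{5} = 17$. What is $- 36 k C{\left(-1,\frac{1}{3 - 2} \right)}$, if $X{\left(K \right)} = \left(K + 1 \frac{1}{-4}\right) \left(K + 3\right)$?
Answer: $-155295$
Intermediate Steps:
$k = 85$ ($k = 5 \cdot 17 = 85$)
$X{\left(K \right)} = \left(3 + K\right) \left(- \frac{1}{4} + K\right)$ ($X{\left(K \right)} = \left(K + 1 \left(- \frac{1}{4}\right)\right) \left(3 + K\right) = \left(K - \frac{1}{4}\right) \left(3 + K\right) = \left(- \frac{1}{4} + K\right) \left(3 + K\right) = \left(3 + K\right) \left(- \frac{1}{4} + K\right)$)
$C{\left(U,m \right)} = \frac{207}{4} - m$ ($C{\left(U,m \right)} = \left(- \frac{3}{4} + 6^{2} + \frac{11}{4} \cdot 6\right) - m = \left(- \frac{3}{4} + 36 + \frac{33}{2}\right) - m = \frac{207}{4} - m$)
$- 36 k C{\left(-1,\frac{1}{3 - 2} \right)} = \left(-36\right) 85 \left(\frac{207}{4} - \frac{1}{3 - 2}\right) = - 3060 \left(\frac{207}{4} - 1^{-1}\right) = - 3060 \left(\frac{207}{4} - 1\right) = \left(-3060\right) \frac{203}{4} = -155295$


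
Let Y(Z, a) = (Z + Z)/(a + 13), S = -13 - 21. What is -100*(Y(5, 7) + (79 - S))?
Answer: -11350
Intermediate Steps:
S = -34
Y(Z, a) = 2*Z/(13 + a) (Y(Z, a) = (2*Z)/(13 + a) = 2*Z/(13 + a))
-100*(Y(5, 7) + (79 - S)) = -100*(2*5/(13 + 7) + (79 - 1*(-34))) = -100*(2*5/20 + (79 + 34)) = -100*(2*5*(1/20) + 113) = -100*(1/2 + 113) = -100*227/2 = -11350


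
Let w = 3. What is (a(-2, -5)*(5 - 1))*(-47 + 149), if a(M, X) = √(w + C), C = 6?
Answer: 1224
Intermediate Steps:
a(M, X) = 3 (a(M, X) = √(3 + 6) = √9 = 3)
(a(-2, -5)*(5 - 1))*(-47 + 149) = (3*(5 - 1))*(-47 + 149) = (3*4)*102 = 12*102 = 1224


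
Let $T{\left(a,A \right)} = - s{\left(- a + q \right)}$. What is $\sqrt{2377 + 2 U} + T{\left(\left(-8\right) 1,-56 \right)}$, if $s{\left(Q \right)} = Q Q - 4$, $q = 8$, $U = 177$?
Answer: $-252 + \sqrt{2731} \approx -199.74$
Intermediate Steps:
$s{\left(Q \right)} = -4 + Q^{2}$ ($s{\left(Q \right)} = Q^{2} - 4 = -4 + Q^{2}$)
$T{\left(a,A \right)} = 4 - \left(8 - a\right)^{2}$ ($T{\left(a,A \right)} = - (-4 + \left(- a + 8\right)^{2}) = - (-4 + \left(8 - a\right)^{2}) = 4 - \left(8 - a\right)^{2}$)
$\sqrt{2377 + 2 U} + T{\left(\left(-8\right) 1,-56 \right)} = \sqrt{2377 + 2 \cdot 177} + \left(4 - \left(-8 - 8\right)^{2}\right) = \sqrt{2377 + 354} + \left(4 - \left(-8 - 8\right)^{2}\right) = \sqrt{2731} + \left(4 - \left(-16\right)^{2}\right) = \sqrt{2731} + \left(4 - 256\right) = \sqrt{2731} - 252 = -252 + \sqrt{2731}$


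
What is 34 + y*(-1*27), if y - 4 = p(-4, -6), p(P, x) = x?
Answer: 88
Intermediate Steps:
y = -2 (y = 4 - 6 = -2)
34 + y*(-1*27) = 34 - (-2)*27 = 34 - 2*(-27) = 34 + 54 = 88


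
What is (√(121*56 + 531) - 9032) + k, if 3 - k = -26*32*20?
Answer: 7611 + √7307 ≈ 7696.5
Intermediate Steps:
k = 16643 (k = 3 - (-26*32)*20 = 3 - (-832)*20 = 3 - 1*(-16640) = 3 + 16640 = 16643)
(√(121*56 + 531) - 9032) + k = (√(121*56 + 531) - 9032) + 16643 = (√(6776 + 531) - 9032) + 16643 = (√7307 - 9032) + 16643 = (-9032 + √7307) + 16643 = 7611 + √7307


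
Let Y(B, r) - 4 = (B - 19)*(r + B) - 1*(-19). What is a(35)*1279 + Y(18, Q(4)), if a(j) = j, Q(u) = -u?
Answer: 44774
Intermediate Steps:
Y(B, r) = 23 + (-19 + B)*(B + r) (Y(B, r) = 4 + ((B - 19)*(r + B) - 1*(-19)) = 4 + ((-19 + B)*(B + r) + 19) = 4 + (19 + (-19 + B)*(B + r)) = 23 + (-19 + B)*(B + r))
a(35)*1279 + Y(18, Q(4)) = 35*1279 + (23 + 18² - 19*18 - (-19)*4 + 18*(-1*4)) = 44765 + (23 + 324 - 342 - 19*(-4) + 18*(-4)) = 44765 + (23 + 324 - 342 + 76 - 72) = 44765 + 9 = 44774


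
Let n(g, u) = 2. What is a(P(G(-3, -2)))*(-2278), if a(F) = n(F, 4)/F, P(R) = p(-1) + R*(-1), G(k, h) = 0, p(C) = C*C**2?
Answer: 4556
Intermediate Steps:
p(C) = C**3
P(R) = -1 - R (P(R) = (-1)**3 + R*(-1) = -1 - R)
a(F) = 2/F
a(P(G(-3, -2)))*(-2278) = (2/(-1 - 1*0))*(-2278) = (2/(-1 + 0))*(-2278) = (2/(-1))*(-2278) = (2*(-1))*(-2278) = -2*(-2278) = 4556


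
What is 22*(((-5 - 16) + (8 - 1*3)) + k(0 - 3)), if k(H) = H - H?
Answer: -352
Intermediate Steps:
k(H) = 0
22*(((-5 - 16) + (8 - 1*3)) + k(0 - 3)) = 22*(((-5 - 16) + (8 - 1*3)) + 0) = 22*((-21 + (8 - 3)) + 0) = 22*((-21 + 5) + 0) = 22*(-16 + 0) = 22*(-16) = -352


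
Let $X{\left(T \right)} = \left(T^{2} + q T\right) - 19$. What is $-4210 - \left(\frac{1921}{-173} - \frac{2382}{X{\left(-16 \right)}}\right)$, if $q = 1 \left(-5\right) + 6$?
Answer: $- \frac{160124303}{38233} \approx -4188.1$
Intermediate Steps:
$q = 1$ ($q = -5 + 6 = 1$)
$X{\left(T \right)} = -19 + T + T^{2}$ ($X{\left(T \right)} = \left(T^{2} + 1 T\right) - 19 = \left(T^{2} + T\right) - 19 = \left(T + T^{2}\right) - 19 = -19 + T + T^{2}$)
$-4210 - \left(\frac{1921}{-173} - \frac{2382}{X{\left(-16 \right)}}\right) = -4210 - \left(\frac{1921}{-173} - \frac{2382}{-19 - 16 + \left(-16\right)^{2}}\right) = -4210 - \left(1921 \left(- \frac{1}{173}\right) - \frac{2382}{-19 - 16 + 256}\right) = -4210 - \left(- \frac{1921}{173} - \frac{2382}{221}\right) = -4210 - - \frac{836627}{38233} = -4210 + \frac{836627}{38233} = - \frac{160124303}{38233}$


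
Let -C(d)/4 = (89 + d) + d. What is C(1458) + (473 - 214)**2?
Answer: 55061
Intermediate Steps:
C(d) = -356 - 8*d (C(d) = -4*((89 + d) + d) = -4*(89 + 2*d) = -356 - 8*d)
C(1458) + (473 - 214)**2 = (-356 - 8*1458) + (473 - 214)**2 = (-356 - 11664) + 259**2 = -12020 + 67081 = 55061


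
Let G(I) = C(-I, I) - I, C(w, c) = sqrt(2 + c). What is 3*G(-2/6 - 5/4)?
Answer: 19/4 + sqrt(15)/2 ≈ 6.6865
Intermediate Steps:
G(I) = sqrt(2 + I) - I
3*G(-2/6 - 5/4) = 3*(sqrt(2 + (-2/6 - 5/4)) - (-2/6 - 5/4)) = 3*(sqrt(2 + (-2*1/6 - 5*1/4)) - (-2*1/6 - 5*1/4)) = 3*(sqrt(2 + (-1/3 - 5/4)) - (-1/3 - 5/4)) = 3*(sqrt(2 - 19/12) - 1*(-19/12)) = 3*(sqrt(5/12) + 19/12) = 3*(sqrt(15)/6 + 19/12) = 3*(19/12 + sqrt(15)/6) = 19/4 + sqrt(15)/2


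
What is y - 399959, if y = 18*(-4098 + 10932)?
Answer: -276947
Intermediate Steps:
y = 123012 (y = 18*6834 = 123012)
y - 399959 = 123012 - 399959 = -276947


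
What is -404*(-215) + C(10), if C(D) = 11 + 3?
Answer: 86874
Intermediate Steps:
C(D) = 14
-404*(-215) + C(10) = -404*(-215) + 14 = 86860 + 14 = 86874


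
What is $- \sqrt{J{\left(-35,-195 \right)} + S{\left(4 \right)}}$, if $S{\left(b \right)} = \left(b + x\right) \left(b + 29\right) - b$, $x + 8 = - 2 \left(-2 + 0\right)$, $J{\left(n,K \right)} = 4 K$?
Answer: $- 28 i \approx - 28.0 i$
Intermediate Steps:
$x = -4$ ($x = -8 - 2 \left(-2 + 0\right) = -8 - -4 = -8 + 4 = -4$)
$S{\left(b \right)} = - b + \left(-4 + b\right) \left(29 + b\right)$ ($S{\left(b \right)} = \left(b - 4\right) \left(b + 29\right) - b = \left(-4 + b\right) \left(29 + b\right) - b = - b + \left(-4 + b\right) \left(29 + b\right)$)
$- \sqrt{J{\left(-35,-195 \right)} + S{\left(4 \right)}} = - \sqrt{4 \left(-195\right) + \left(-116 + 4^{2} + 24 \cdot 4\right)} = - \sqrt{-780 + \left(-116 + 16 + 96\right)} = - \sqrt{-780 - 4} = - \sqrt{-784} = - 28 i$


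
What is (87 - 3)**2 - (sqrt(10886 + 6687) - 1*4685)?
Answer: 11741 - sqrt(17573) ≈ 11608.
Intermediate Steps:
(87 - 3)**2 - (sqrt(10886 + 6687) - 1*4685) = 84**2 - (sqrt(17573) - 4685) = 7056 - (-4685 + sqrt(17573)) = 7056 + (4685 - sqrt(17573)) = 11741 - sqrt(17573)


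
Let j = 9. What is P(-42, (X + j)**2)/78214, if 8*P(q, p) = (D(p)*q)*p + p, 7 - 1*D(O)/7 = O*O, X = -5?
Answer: 73207/39107 ≈ 1.8720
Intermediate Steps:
D(O) = 49 - 7*O**2 (D(O) = 49 - 7*O*O = 49 - 7*O**2)
P(q, p) = p/8 + p*q*(49 - 7*p**2)/8 (P(q, p) = (((49 - 7*p**2)*q)*p + p)/8 = ((q*(49 - 7*p**2))*p + p)/8 = (p*q*(49 - 7*p**2) + p)/8 = (p + p*q*(49 - 7*p**2))/8 = p/8 + p*q*(49 - 7*p**2)/8)
P(-42, (X + j)**2)/78214 = -(-5 + 9)**2*(-1 + 7*(-42)*(-7 + ((-5 + 9)**2)**2))/8/78214 = -1/8*4**2*(-1 + 7*(-42)*(-7 + (4**2)**2))*(1/78214) = -1/8*16*(-1 + 7*(-42)*(-7 + 16**2))*(1/78214) = -1/8*16*(-1 + 7*(-42)*(-7 + 256))*(1/78214) = -1/8*16*(-1 + 7*(-42)*249)*(1/78214) = -1/8*16*(-1 - 73206)*(1/78214) = -1/8*16*(-73207)*(1/78214) = 146414*(1/78214) = 73207/39107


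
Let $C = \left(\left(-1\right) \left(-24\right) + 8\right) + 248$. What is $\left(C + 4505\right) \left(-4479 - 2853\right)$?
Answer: $-35083620$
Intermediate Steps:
$C = 280$ ($C = \left(24 + 8\right) + 248 = 32 + 248 = 280$)
$\left(C + 4505\right) \left(-4479 - 2853\right) = \left(280 + 4505\right) \left(-4479 - 2853\right) = 4785 \left(-7332\right) = -35083620$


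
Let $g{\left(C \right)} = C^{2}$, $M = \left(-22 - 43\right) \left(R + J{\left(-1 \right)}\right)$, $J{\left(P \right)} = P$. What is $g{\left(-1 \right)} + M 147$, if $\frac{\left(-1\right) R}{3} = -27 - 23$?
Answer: $-1423694$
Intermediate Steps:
$R = 150$ ($R = - 3 \left(-27 - 23\right) = \left(-3\right) \left(-50\right) = 150$)
$M = -9685$ ($M = \left(-22 - 43\right) \left(150 - 1\right) = \left(-65\right) 149 = -9685$)
$g{\left(-1 \right)} + M 147 = \left(-1\right)^{2} - 1423695 = 1 - 1423695 = -1423694$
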